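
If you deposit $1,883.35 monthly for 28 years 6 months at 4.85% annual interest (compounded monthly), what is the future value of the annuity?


Future value of an ordinary annuity: FV = PMT × ((1 + r)^n − 1) / r
Monthly rate r = 0.0485/12 ≈ 0.00404167, n = 342
FV = $1,883.35 × ((1 + 0.0485/12)^342 − 1) / (0.0485/12)
FV = $1,883.35 × 735.531333
FV = $1,385,262.94

FV = PMT × ((1+r)^n - 1)/r = $1,385,262.94


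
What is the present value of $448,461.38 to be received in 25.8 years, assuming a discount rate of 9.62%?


Present value formula: PV = FV / (1 + r)^t
PV = $448,461.38 / (1 + 0.0962)^25.8
PV = $448,461.38 / 10.694409
PV = $41,934.19

PV = FV / (1 + r)^t = $41,934.19


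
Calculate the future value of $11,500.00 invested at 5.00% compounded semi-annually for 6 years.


Compound interest formula: A = P(1 + r/n)^(nt)
A = $11,500.00 × (1 + 0.05/2)^(2 × 6)
Growth factor: (1 + 0.05/2)^12 = 1.344889
A = $11,500.00 × 1.344889
A = $15,466.22

A = P(1 + r/n)^(nt) = $15,466.22


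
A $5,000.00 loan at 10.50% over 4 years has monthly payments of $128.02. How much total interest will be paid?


Total paid over the life of the loan = PMT × n.
Total paid = $128.02 × 48 = $6,144.96
Total interest = total paid − principal = $6,144.96 − $5,000.00 = $1,144.96

Total interest = (PMT × n) - PV = $1,144.96


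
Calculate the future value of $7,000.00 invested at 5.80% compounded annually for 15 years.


Compound interest formula: A = P(1 + r/n)^(nt)
A = $7,000.00 × (1 + 0.058/1)^(1 × 15)
Growth factor: (1 + 0.058/1)^15 = 2.329620
A = $7,000.00 × 2.329620
A = $16,307.34

A = P(1 + r/n)^(nt) = $16,307.34


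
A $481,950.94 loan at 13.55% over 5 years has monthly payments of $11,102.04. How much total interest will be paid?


Total paid over the life of the loan = PMT × n.
Total paid = $11,102.04 × 60 = $666,122.40
Total interest = total paid − principal = $666,122.40 − $481,950.94 = $184,171.46

Total interest = (PMT × n) - PV = $184,171.46


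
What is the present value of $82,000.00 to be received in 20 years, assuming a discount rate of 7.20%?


Present value formula: PV = FV / (1 + r)^t
PV = $82,000.00 / (1 + 0.072)^20
PV = $82,000.00 / 4.016943
PV = $20,413.53

PV = FV / (1 + r)^t = $20,413.53


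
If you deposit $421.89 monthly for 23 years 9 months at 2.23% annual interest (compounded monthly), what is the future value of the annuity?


Future value of an ordinary annuity: FV = PMT × ((1 + r)^n − 1) / r
Monthly rate r = 0.0223/12 ≈ 0.00185833, n = 285
FV = $421.89 × ((1 + 0.0223/12)^285 − 1) / (0.0223/12)
FV = $421.89 × 375.315239
FV = $158,341.75

FV = PMT × ((1+r)^n - 1)/r = $158,341.75


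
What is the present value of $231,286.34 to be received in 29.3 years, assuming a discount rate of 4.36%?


Present value formula: PV = FV / (1 + r)^t
PV = $231,286.34 / (1 + 0.0436)^29.3
PV = $231,286.34 / 3.4917912
PV = $66,237.16

PV = FV / (1 + r)^t = $66,237.16


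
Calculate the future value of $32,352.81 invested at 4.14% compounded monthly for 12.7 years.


Compound interest formula: A = P(1 + r/n)^(nt)
A = $32,352.81 × (1 + 0.0414/12)^(12 × 12.7)
Growth factor: (1 + 0.0414/12)^152.4 = 1.6902477
A = $32,352.81 × 1.6902477
A = $54,684.26

A = P(1 + r/n)^(nt) = $54,684.26


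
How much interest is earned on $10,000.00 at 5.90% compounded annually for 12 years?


Compound interest earned = final amount − principal.
A = P(1 + r/n)^(nt) = $10,000.00 × (1 + 0.059/1)^(1 × 12) = $19,895.35
Interest = A − P = $19,895.35 − $10,000.00 = $9,895.35

Interest = A - P = $9,895.35


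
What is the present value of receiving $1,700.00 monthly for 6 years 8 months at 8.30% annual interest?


Present value of an ordinary annuity: PV = PMT × (1 − (1 + r)^(−n)) / r
Monthly rate r = 0.083/12 ≈ 0.00691667, n = 80
PV = $1,700.00 × (1 − (1 + 0.083/12)^(−80)) / (0.083/12)
PV = $1,700.00 × 61.282955
PV = $104,181.02

PV = PMT × (1-(1+r)^(-n))/r = $104,181.02


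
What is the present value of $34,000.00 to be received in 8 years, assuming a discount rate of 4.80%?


Present value formula: PV = FV / (1 + r)^t
PV = $34,000.00 / (1 + 0.048)^8
PV = $34,000.00 / 1.4550914
PV = $23,366.23

PV = FV / (1 + r)^t = $23,366.23


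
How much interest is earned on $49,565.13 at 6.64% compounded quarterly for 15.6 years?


Compound interest earned = final amount − principal.
A = P(1 + r/n)^(nt) = $49,565.13 × (1 + 0.0664/4)^(4 × 15.6) = $138,465.90
Interest = A − P = $138,465.90 − $49,565.13 = $88,900.77

Interest = A - P = $88,900.77


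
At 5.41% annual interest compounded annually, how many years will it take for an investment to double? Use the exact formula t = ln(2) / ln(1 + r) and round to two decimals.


Doubling condition: (1 + r)^t = 2
Take ln of both sides: t × ln(1 + r) = ln(2)
t = ln(2) / ln(1 + r)
t = 0.693147 / 0.052687
t = 13.16

t = ln(2) / ln(1 + r) = 13.16 years


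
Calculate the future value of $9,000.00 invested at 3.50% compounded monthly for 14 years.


Compound interest formula: A = P(1 + r/n)^(nt)
A = $9,000.00 × (1 + 0.035/12)^(12 × 14)
Growth factor: (1 + 0.035/12)^168 = 1.631152
A = $9,000.00 × 1.631152
A = $14,680.37

A = P(1 + r/n)^(nt) = $14,680.37


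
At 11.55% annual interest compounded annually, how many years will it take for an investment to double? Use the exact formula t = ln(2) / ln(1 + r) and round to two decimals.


Doubling condition: (1 + r)^t = 2
Take ln of both sides: t × ln(1 + r) = ln(2)
t = ln(2) / ln(1 + r)
t = 0.693147 / 0.109303
t = 6.34

t = ln(2) / ln(1 + r) = 6.34 years


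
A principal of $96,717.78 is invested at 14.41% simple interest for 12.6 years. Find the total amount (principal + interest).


Total amount formula: A = P(1 + rt) = P + P·r·t
Interest: I = P × r × t = $96,717.78 × 0.1441 × 12.6 = $175,606.60
A = P + I = $96,717.78 + $175,606.60 = $272,324.38

A = P + I = P(1 + rt) = $272,324.38


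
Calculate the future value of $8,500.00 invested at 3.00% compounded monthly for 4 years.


Compound interest formula: A = P(1 + r/n)^(nt)
A = $8,500.00 × (1 + 0.03/12)^(12 × 4)
Growth factor: (1 + 0.03/12)^48 = 1.127328
A = $8,500.00 × 1.127328
A = $9,582.29

A = P(1 + r/n)^(nt) = $9,582.29


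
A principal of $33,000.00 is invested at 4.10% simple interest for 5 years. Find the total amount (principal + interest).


Total amount formula: A = P(1 + rt) = P + P·r·t
Interest: I = P × r × t = $33,000.00 × 0.041 × 5 = $6,765.00
A = P + I = $33,000.00 + $6,765.00 = $39,765.00

A = P + I = P(1 + rt) = $39,765.00


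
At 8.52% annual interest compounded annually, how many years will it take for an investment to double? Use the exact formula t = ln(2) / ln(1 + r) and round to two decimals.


Doubling condition: (1 + r)^t = 2
Take ln of both sides: t × ln(1 + r) = ln(2)
t = ln(2) / ln(1 + r)
t = 0.693147 / 0.081764
t = 8.48

t = ln(2) / ln(1 + r) = 8.48 years


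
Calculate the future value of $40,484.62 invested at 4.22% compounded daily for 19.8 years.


Compound interest formula: A = P(1 + r/n)^(nt)
A = $40,484.62 × (1 + 0.0422/365)^(365 × 19.8)
Growth factor: (1 + 0.0422/365)^7227 = 2.3059937
A = $40,484.62 × 2.3059937
A = $93,357.28

A = P(1 + r/n)^(nt) = $93,357.28


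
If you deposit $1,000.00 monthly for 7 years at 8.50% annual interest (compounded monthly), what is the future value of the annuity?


Future value of an ordinary annuity: FV = PMT × ((1 + r)^n − 1) / r
Monthly rate r = 0.085/12 ≈ 0.00708333, n = 84
FV = $1,000.00 × ((1 + 0.085/12)^84 − 1) / (0.085/12)
FV = $1,000.00 × 114.244559
FV = $114,244.56

FV = PMT × ((1+r)^n - 1)/r = $114,244.56


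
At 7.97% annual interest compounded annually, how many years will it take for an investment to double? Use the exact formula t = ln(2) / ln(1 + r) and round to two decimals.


Doubling condition: (1 + r)^t = 2
Take ln of both sides: t × ln(1 + r) = ln(2)
t = ln(2) / ln(1 + r)
t = 0.693147 / 0.076683
t = 9.04

t = ln(2) / ln(1 + r) = 9.04 years


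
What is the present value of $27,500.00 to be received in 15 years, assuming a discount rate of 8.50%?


Present value formula: PV = FV / (1 + r)^t
PV = $27,500.00 / (1 + 0.085)^15
PV = $27,500.00 / 3.399743
PV = $8,088.85

PV = FV / (1 + r)^t = $8,088.85


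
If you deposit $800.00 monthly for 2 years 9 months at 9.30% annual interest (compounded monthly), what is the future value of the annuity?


Future value of an ordinary annuity: FV = PMT × ((1 + r)^n − 1) / r
Monthly rate r = 0.093/12 = 0.00775, n = 33
FV = $800.00 × ((1 + 0.093/12)^33 − 1) / (0.093/12)
FV = $800.00 × 37.439637
FV = $29,951.71

FV = PMT × ((1+r)^n - 1)/r = $29,951.71


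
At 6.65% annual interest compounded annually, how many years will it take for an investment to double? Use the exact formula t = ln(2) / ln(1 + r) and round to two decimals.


Doubling condition: (1 + r)^t = 2
Take ln of both sides: t × ln(1 + r) = ln(2)
t = ln(2) / ln(1 + r)
t = 0.693147 / 0.064382
t = 10.77

t = ln(2) / ln(1 + r) = 10.77 years


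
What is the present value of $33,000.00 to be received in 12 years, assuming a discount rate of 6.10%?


Present value formula: PV = FV / (1 + r)^t
PV = $33,000.00 / (1 + 0.061)^12
PV = $33,000.00 / 2.035095
PV = $16,215.46

PV = FV / (1 + r)^t = $16,215.46


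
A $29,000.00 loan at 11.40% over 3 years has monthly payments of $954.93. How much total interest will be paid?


Total paid over the life of the loan = PMT × n.
Total paid = $954.93 × 36 = $34,377.48
Total interest = total paid − principal = $34,377.48 − $29,000.00 = $5,377.48

Total interest = (PMT × n) - PV = $5,377.48


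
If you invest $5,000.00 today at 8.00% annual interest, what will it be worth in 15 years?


Future value formula: FV = PV × (1 + r)^t
FV = $5,000.00 × (1 + 0.08)^15
FV = $5,000.00 × 3.1721691
FV = $15,860.85

FV = PV × (1 + r)^t = $15,860.85


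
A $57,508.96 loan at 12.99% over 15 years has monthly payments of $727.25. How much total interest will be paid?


Total paid over the life of the loan = PMT × n.
Total paid = $727.25 × 180 = $130,905.00
Total interest = total paid − principal = $130,905.00 − $57,508.96 = $73,396.04

Total interest = (PMT × n) - PV = $73,396.04


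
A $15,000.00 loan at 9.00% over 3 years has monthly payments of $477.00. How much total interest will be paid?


Total paid over the life of the loan = PMT × n.
Total paid = $477.00 × 36 = $17,172.00
Total interest = total paid − principal = $17,172.00 − $15,000.00 = $2,172.00

Total interest = (PMT × n) - PV = $2,172.00


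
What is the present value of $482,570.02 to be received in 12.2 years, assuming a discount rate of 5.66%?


Present value formula: PV = FV / (1 + r)^t
PV = $482,570.02 / (1 + 0.0566)^12.2
PV = $482,570.02 / 1.9575344
PV = $246,519.31

PV = FV / (1 + r)^t = $246,519.31


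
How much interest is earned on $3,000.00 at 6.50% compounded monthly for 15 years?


Compound interest earned = final amount − principal.
A = P(1 + r/n)^(nt) = $3,000.00 × (1 + 0.065/12)^(12 × 15) = $7,932.60
Interest = A − P = $7,932.60 − $3,000.00 = $4,932.60

Interest = A - P = $4,932.60


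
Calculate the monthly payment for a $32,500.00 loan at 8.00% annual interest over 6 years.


Loan payment formula: PMT = PV × r / (1 − (1 + r)^(−n))
Monthly rate r = 0.08/12 ≈ 0.00666667, n = 72 months
Denominator: 1 − (1 + 0.08/12)^(−72) = 0.380230
PMT = $32,500.00 × (0.08/12) / 0.380230
PMT = $569.83 per month

PMT = PV × r / (1-(1+r)^(-n)) = $569.83/month


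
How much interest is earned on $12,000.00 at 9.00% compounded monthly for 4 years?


Compound interest earned = final amount − principal.
A = P(1 + r/n)^(nt) = $12,000.00 × (1 + 0.09/12)^(12 × 4) = $17,176.86
Interest = A − P = $17,176.86 − $12,000.00 = $5,176.86

Interest = A - P = $5,176.86


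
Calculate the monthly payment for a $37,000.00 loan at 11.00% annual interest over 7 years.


Loan payment formula: PMT = PV × r / (1 − (1 + r)^(−n))
Monthly rate r = 0.11/12 ≈ 0.00916667, n = 84 months
Denominator: 1 − (1 + 0.11/12)^(−84) = 0.535360
PMT = $37,000.00 × (0.11/12) / 0.535360
PMT = $633.53 per month

PMT = PV × r / (1-(1+r)^(-n)) = $633.53/month


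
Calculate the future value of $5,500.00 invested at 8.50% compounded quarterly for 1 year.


Compound interest formula: A = P(1 + r/n)^(nt)
A = $5,500.00 × (1 + 0.085/4)^(4 × 1)
Growth factor: (1 + 0.085/4)^4 = 1.087748
A = $5,500.00 × 1.087748
A = $5,982.61

A = P(1 + r/n)^(nt) = $5,982.61


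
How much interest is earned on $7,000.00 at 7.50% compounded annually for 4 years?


Compound interest earned = final amount − principal.
A = P(1 + r/n)^(nt) = $7,000.00 × (1 + 0.075/1)^(1 × 4) = $9,348.28
Interest = A − P = $9,348.28 − $7,000.00 = $2,348.28

Interest = A - P = $2,348.28


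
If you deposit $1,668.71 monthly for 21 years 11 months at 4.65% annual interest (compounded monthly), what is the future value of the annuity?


Future value of an ordinary annuity: FV = PMT × ((1 + r)^n − 1) / r
Monthly rate r = 0.0465/12 = 0.003875, n = 263
FV = $1,668.71 × ((1 + 0.0465/12)^263 − 1) / (0.0465/12)
FV = $1,668.71 × 455.565860
FV = $760,207.31

FV = PMT × ((1+r)^n - 1)/r = $760,207.31


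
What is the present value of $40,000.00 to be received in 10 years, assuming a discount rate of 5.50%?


Present value formula: PV = FV / (1 + r)^t
PV = $40,000.00 / (1 + 0.055)^10
PV = $40,000.00 / 1.7081445
PV = $23,417.22

PV = FV / (1 + r)^t = $23,417.22


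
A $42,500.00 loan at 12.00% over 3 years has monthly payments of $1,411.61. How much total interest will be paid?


Total paid over the life of the loan = PMT × n.
Total paid = $1,411.61 × 36 = $50,817.96
Total interest = total paid − principal = $50,817.96 − $42,500.00 = $8,317.96

Total interest = (PMT × n) - PV = $8,317.96


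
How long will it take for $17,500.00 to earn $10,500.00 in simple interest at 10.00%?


Rearrange the simple interest formula for t:
I = P × r × t  ⇒  t = I / (P × r)
t = $10,500.00 / ($17,500.00 × 0.1)
t = 6

t = I/(P×r) = 6 years


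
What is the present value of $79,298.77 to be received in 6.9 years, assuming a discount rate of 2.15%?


Present value formula: PV = FV / (1 + r)^t
PV = $79,298.77 / (1 + 0.0215)^6.9
PV = $79,298.77 / 1.1580965
PV = $68,473.37

PV = FV / (1 + r)^t = $68,473.37


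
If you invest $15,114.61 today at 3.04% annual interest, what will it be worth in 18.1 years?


Future value formula: FV = PV × (1 + r)^t
FV = $15,114.61 × (1 + 0.0304)^18.1
FV = $15,114.61 × 1.7195147
FV = $25,989.79

FV = PV × (1 + r)^t = $25,989.79


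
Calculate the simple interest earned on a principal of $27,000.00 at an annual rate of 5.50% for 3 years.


Simple interest formula: I = P × r × t
I = $27,000.00 × 0.055 × 3
I = $4,455.00

I = P × r × t = $4,455.00


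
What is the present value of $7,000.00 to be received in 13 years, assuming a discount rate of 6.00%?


Present value formula: PV = FV / (1 + r)^t
PV = $7,000.00 / (1 + 0.06)^13
PV = $7,000.00 / 2.132928
PV = $3,281.87

PV = FV / (1 + r)^t = $3,281.87


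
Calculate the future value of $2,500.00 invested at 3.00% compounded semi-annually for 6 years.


Compound interest formula: A = P(1 + r/n)^(nt)
A = $2,500.00 × (1 + 0.03/2)^(2 × 6)
Growth factor: (1 + 0.03/2)^12 = 1.1956182
A = $2,500.00 × 1.1956182
A = $2,989.05

A = P(1 + r/n)^(nt) = $2,989.05


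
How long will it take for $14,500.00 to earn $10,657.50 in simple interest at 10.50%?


Rearrange the simple interest formula for t:
I = P × r × t  ⇒  t = I / (P × r)
t = $10,657.50 / ($14,500.00 × 0.105)
t = 7

t = I/(P×r) = 7 years


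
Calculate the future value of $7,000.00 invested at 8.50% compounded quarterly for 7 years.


Compound interest formula: A = P(1 + r/n)^(nt)
A = $7,000.00 × (1 + 0.085/4)^(4 × 7)
Growth factor: (1 + 0.085/4)^28 = 1.801764
A = $7,000.00 × 1.801764
A = $12,612.35

A = P(1 + r/n)^(nt) = $12,612.35


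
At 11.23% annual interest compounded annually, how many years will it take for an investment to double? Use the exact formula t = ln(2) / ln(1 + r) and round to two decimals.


Doubling condition: (1 + r)^t = 2
Take ln of both sides: t × ln(1 + r) = ln(2)
t = ln(2) / ln(1 + r)
t = 0.693147 / 0.106430
t = 6.51

t = ln(2) / ln(1 + r) = 6.51 years


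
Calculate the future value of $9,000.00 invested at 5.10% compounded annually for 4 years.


Compound interest formula: A = P(1 + r/n)^(nt)
A = $9,000.00 × (1 + 0.051/1)^(1 × 4)
Growth factor: (1 + 0.051/1)^4 = 1.220143
A = $9,000.00 × 1.220143
A = $10,981.29

A = P(1 + r/n)^(nt) = $10,981.29


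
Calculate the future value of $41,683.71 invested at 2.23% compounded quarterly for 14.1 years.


Compound interest formula: A = P(1 + r/n)^(nt)
A = $41,683.71 × (1 + 0.0223/4)^(4 × 14.1)
Growth factor: (1 + 0.0223/4)^56.4 = 1.3682831
A = $41,683.71 × 1.3682831
A = $57,035.12

A = P(1 + r/n)^(nt) = $57,035.12


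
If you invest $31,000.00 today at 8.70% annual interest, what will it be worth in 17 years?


Future value formula: FV = PV × (1 + r)^t
FV = $31,000.00 × (1 + 0.087)^17
FV = $31,000.00 × 4.1295454
FV = $128,015.91

FV = PV × (1 + r)^t = $128,015.91


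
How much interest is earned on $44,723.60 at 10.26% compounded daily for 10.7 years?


Compound interest earned = final amount − principal.
A = P(1 + r/n)^(nt) = $44,723.60 × (1 + 0.1026/365)^(365 × 10.7) = $134,043.86
Interest = A − P = $134,043.86 − $44,723.60 = $89,320.26

Interest = A - P = $89,320.26


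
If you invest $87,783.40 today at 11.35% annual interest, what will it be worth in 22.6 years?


Future value formula: FV = PV × (1 + r)^t
FV = $87,783.40 × (1 + 0.1135)^22.6
FV = $87,783.40 × 11.3553102
FV = $996,807.74

FV = PV × (1 + r)^t = $996,807.74


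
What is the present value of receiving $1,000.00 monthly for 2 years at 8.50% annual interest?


Present value of an ordinary annuity: PV = PMT × (1 − (1 + r)^(−n)) / r
Monthly rate r = 0.085/12 ≈ 0.00708333, n = 24
PV = $1,000.00 × (1 − (1 + 0.085/12)^(−24)) / (0.085/12)
PV = $1,000.00 × 21.999453
PV = $21,999.45

PV = PMT × (1-(1+r)^(-n))/r = $21,999.45


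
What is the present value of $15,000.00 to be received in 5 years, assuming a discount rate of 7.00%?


Present value formula: PV = FV / (1 + r)^t
PV = $15,000.00 / (1 + 0.07)^5
PV = $15,000.00 / 1.402552
PV = $10,694.79

PV = FV / (1 + r)^t = $10,694.79


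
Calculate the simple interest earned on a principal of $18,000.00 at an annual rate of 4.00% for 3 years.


Simple interest formula: I = P × r × t
I = $18,000.00 × 0.04 × 3
I = $2,160.00

I = P × r × t = $2,160.00


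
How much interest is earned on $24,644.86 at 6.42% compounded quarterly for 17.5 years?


Compound interest earned = final amount − principal.
A = P(1 + r/n)^(nt) = $24,644.86 × (1 + 0.0642/4)^(4 × 17.5) = $75,124.56
Interest = A − P = $75,124.56 − $24,644.86 = $50,479.70

Interest = A - P = $50,479.70


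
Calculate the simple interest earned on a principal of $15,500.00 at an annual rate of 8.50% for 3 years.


Simple interest formula: I = P × r × t
I = $15,500.00 × 0.085 × 3
I = $3,952.50

I = P × r × t = $3,952.50


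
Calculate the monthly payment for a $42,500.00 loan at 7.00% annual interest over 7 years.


Loan payment formula: PMT = PV × r / (1 − (1 + r)^(−n))
Monthly rate r = 0.07/12 ≈ 0.00583333, n = 84 months
Denominator: 1 − (1 + 0.07/12)^(−84) = 0.386501
PMT = $42,500.00 × (0.07/12) / 0.386501
PMT = $641.44 per month

PMT = PV × r / (1-(1+r)^(-n)) = $641.44/month


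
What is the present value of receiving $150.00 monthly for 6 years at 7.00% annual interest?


Present value of an ordinary annuity: PV = PMT × (1 − (1 + r)^(−n)) / r
Monthly rate r = 0.07/12 ≈ 0.00583333, n = 72
PV = $150.00 × (1 − (1 + 0.07/12)^(−72)) / (0.07/12)
PV = $150.00 × 58.654444
PV = $8,798.17

PV = PMT × (1-(1+r)^(-n))/r = $8,798.17


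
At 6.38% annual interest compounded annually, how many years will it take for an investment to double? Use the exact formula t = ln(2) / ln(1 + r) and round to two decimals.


Doubling condition: (1 + r)^t = 2
Take ln of both sides: t × ln(1 + r) = ln(2)
t = ln(2) / ln(1 + r)
t = 0.693147 / 0.061847
t = 11.21

t = ln(2) / ln(1 + r) = 11.21 years


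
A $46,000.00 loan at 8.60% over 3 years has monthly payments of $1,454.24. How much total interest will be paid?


Total paid over the life of the loan = PMT × n.
Total paid = $1,454.24 × 36 = $52,352.64
Total interest = total paid − principal = $52,352.64 − $46,000.00 = $6,352.64

Total interest = (PMT × n) - PV = $6,352.64


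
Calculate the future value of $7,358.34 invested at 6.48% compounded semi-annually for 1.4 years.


Compound interest formula: A = P(1 + r/n)^(nt)
A = $7,358.34 × (1 + 0.0648/2)^(2 × 1.4)
Growth factor: (1 + 0.0648/2)^2.8 = 1.093388
A = $7,358.34 × 1.093388
A = $8,045.52

A = P(1 + r/n)^(nt) = $8,045.52


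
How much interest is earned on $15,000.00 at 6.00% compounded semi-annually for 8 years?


Compound interest earned = final amount − principal.
A = P(1 + r/n)^(nt) = $15,000.00 × (1 + 0.06/2)^(2 × 8) = $24,070.60
Interest = A − P = $24,070.60 − $15,000.00 = $9,070.60

Interest = A - P = $9,070.60


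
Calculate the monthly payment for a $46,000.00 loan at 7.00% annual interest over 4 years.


Loan payment formula: PMT = PV × r / (1 − (1 + r)^(−n))
Monthly rate r = 0.07/12 ≈ 0.00583333, n = 48 months
Denominator: 1 − (1 + 0.07/12)^(−48) = 0.243601
PMT = $46,000.00 × (0.07/12) / 0.243601
PMT = $1,101.53 per month

PMT = PV × r / (1-(1+r)^(-n)) = $1,101.53/month


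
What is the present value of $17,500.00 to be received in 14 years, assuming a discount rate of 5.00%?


Present value formula: PV = FV / (1 + r)^t
PV = $17,500.00 / (1 + 0.05)^14
PV = $17,500.00 / 1.979932
PV = $8,838.69

PV = FV / (1 + r)^t = $8,838.69


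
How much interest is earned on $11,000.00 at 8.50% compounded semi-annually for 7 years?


Compound interest earned = final amount − principal.
A = P(1 + r/n)^(nt) = $11,000.00 × (1 + 0.085/2)^(2 × 7) = $19,699.61
Interest = A − P = $19,699.61 − $11,000.00 = $8,699.61

Interest = A - P = $8,699.61


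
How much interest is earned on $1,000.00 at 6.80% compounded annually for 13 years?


Compound interest earned = final amount − principal.
A = P(1 + r/n)^(nt) = $1,000.00 × (1 + 0.068/1)^(1 × 13) = $2,351.94
Interest = A − P = $2,351.94 − $1,000.00 = $1,351.94

Interest = A - P = $1,351.94


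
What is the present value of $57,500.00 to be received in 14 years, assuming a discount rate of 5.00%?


Present value formula: PV = FV / (1 + r)^t
PV = $57,500.00 / (1 + 0.05)^14
PV = $57,500.00 / 1.9799316
PV = $29,041.41

PV = FV / (1 + r)^t = $29,041.41


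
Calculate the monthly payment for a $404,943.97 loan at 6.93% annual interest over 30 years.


Loan payment formula: PMT = PV × r / (1 − (1 + r)^(−n))
Monthly rate r = 0.0693/12 = 0.005775, n = 360 months
Denominator: 1 − (1 + 0.0693/12)^(−360) = 0.874195
PMT = $404,943.97 × (0.0693/12) / 0.874195
PMT = $2,675.09 per month

PMT = PV × r / (1-(1+r)^(-n)) = $2,675.09/month


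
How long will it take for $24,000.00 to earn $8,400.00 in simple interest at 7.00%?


Rearrange the simple interest formula for t:
I = P × r × t  ⇒  t = I / (P × r)
t = $8,400.00 / ($24,000.00 × 0.07)
t = 5

t = I/(P×r) = 5 years


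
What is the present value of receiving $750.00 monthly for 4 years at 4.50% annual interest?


Present value of an ordinary annuity: PV = PMT × (1 − (1 + r)^(−n)) / r
Monthly rate r = 0.045/12 = 0.00375, n = 48
PV = $750.00 × (1 − (1 + 0.045/12)^(−48)) / (0.045/12)
PV = $750.00 × 43.852944
PV = $32,889.71

PV = PMT × (1-(1+r)^(-n))/r = $32,889.71


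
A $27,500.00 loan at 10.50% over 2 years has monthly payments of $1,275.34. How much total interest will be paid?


Total paid over the life of the loan = PMT × n.
Total paid = $1,275.34 × 24 = $30,608.16
Total interest = total paid − principal = $30,608.16 − $27,500.00 = $3,108.16

Total interest = (PMT × n) - PV = $3,108.16


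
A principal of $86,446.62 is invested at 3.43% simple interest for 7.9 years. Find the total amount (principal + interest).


Total amount formula: A = P(1 + rt) = P + P·r·t
Interest: I = P × r × t = $86,446.62 × 0.0343 × 7.9 = $23,424.44
A = P + I = $86,446.62 + $23,424.44 = $109,871.06

A = P + I = P(1 + rt) = $109,871.06


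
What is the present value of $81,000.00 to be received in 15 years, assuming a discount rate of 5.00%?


Present value formula: PV = FV / (1 + r)^t
PV = $81,000.00 / (1 + 0.05)^15
PV = $81,000.00 / 2.0789282
PV = $38,962.38

PV = FV / (1 + r)^t = $38,962.38


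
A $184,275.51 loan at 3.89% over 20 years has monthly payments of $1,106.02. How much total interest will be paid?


Total paid over the life of the loan = PMT × n.
Total paid = $1,106.02 × 240 = $265,444.80
Total interest = total paid − principal = $265,444.80 − $184,275.51 = $81,169.29

Total interest = (PMT × n) - PV = $81,169.29


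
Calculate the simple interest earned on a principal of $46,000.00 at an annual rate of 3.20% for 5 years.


Simple interest formula: I = P × r × t
I = $46,000.00 × 0.032 × 5
I = $7,360.00

I = P × r × t = $7,360.00


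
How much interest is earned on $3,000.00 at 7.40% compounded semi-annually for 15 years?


Compound interest earned = final amount − principal.
A = P(1 + r/n)^(nt) = $3,000.00 × (1 + 0.074/2)^(2 × 15) = $8,922.45
Interest = A − P = $8,922.45 − $3,000.00 = $5,922.45

Interest = A - P = $5,922.45


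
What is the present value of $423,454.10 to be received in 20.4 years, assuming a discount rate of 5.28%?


Present value formula: PV = FV / (1 + r)^t
PV = $423,454.10 / (1 + 0.0528)^20.4
PV = $423,454.10 / 2.8566424
PV = $148,234.90

PV = FV / (1 + r)^t = $148,234.90


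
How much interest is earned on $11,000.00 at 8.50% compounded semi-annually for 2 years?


Compound interest earned = final amount − principal.
A = P(1 + r/n)^(nt) = $11,000.00 × (1 + 0.085/2)^(2 × 2) = $12,992.63
Interest = A − P = $12,992.63 − $11,000.00 = $1,992.63

Interest = A - P = $1,992.63


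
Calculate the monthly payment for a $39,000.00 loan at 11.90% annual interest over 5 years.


Loan payment formula: PMT = PV × r / (1 − (1 + r)^(−n))
Monthly rate r = 0.119/12 ≈ 0.00991667, n = 60 months
Denominator: 1 − (1 + 0.119/12)^(−60) = 0.446819
PMT = $39,000.00 × (0.119/12) / 0.446819
PMT = $865.56 per month

PMT = PV × r / (1-(1+r)^(-n)) = $865.56/month


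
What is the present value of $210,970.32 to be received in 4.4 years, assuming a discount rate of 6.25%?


Present value formula: PV = FV / (1 + r)^t
PV = $210,970.32 / (1 + 0.0625)^4.4
PV = $210,970.32 / 1.3057118
PV = $161,574.95

PV = FV / (1 + r)^t = $161,574.95


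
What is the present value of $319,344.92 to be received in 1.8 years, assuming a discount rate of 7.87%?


Present value formula: PV = FV / (1 + r)^t
PV = $319,344.92 / (1 + 0.0787)^1.8
PV = $319,344.92 / 1.1460966
PV = $278,637.00

PV = FV / (1 + r)^t = $278,637.00


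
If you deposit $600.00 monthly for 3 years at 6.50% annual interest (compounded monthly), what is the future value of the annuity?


Future value of an ordinary annuity: FV = PMT × ((1 + r)^n − 1) / r
Monthly rate r = 0.065/12 ≈ 0.00541667, n = 36
FV = $600.00 × ((1 + 0.065/12)^36 − 1) / (0.065/12)
FV = $600.00 × 39.631685
FV = $23,779.01

FV = PMT × ((1+r)^n - 1)/r = $23,779.01


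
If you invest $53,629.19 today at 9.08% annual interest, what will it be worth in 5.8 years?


Future value formula: FV = PV × (1 + r)^t
FV = $53,629.19 × (1 + 0.0908)^5.8
FV = $53,629.19 × 1.65547166
FV = $88,781.60

FV = PV × (1 + r)^t = $88,781.60


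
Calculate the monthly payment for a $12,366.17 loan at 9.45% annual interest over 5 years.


Loan payment formula: PMT = PV × r / (1 − (1 + r)^(−n))
Monthly rate r = 0.0945/12 = 0.007875, n = 60 months
Denominator: 1 − (1 + 0.0945/12)^(−60) = 0.375403
PMT = $12,366.17 × (0.0945/12) / 0.375403
PMT = $259.41 per month

PMT = PV × r / (1-(1+r)^(-n)) = $259.41/month


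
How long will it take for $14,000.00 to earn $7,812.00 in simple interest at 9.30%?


Rearrange the simple interest formula for t:
I = P × r × t  ⇒  t = I / (P × r)
t = $7,812.00 / ($14,000.00 × 0.093)
t = 6

t = I/(P×r) = 6 years


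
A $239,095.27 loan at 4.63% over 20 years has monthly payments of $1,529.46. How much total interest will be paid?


Total paid over the life of the loan = PMT × n.
Total paid = $1,529.46 × 240 = $367,070.40
Total interest = total paid − principal = $367,070.40 − $239,095.27 = $127,975.13

Total interest = (PMT × n) - PV = $127,975.13


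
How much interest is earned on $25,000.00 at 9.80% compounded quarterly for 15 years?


Compound interest earned = final amount − principal.
A = P(1 + r/n)^(nt) = $25,000.00 × (1 + 0.098/4)^(4 × 15) = $106,821.28
Interest = A − P = $106,821.28 − $25,000.00 = $81,821.28

Interest = A - P = $81,821.28


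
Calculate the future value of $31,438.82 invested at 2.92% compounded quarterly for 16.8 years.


Compound interest formula: A = P(1 + r/n)^(nt)
A = $31,438.82 × (1 + 0.0292/4)^(4 × 16.8)
Growth factor: (1 + 0.0292/4)^67.2 = 1.630323
A = $31,438.82 × 1.630323
A = $51,255.43

A = P(1 + r/n)^(nt) = $51,255.43


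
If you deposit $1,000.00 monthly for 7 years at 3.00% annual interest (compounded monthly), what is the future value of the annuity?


Future value of an ordinary annuity: FV = PMT × ((1 + r)^n − 1) / r
Monthly rate r = 0.03/12 = 0.0025, n = 84
FV = $1,000.00 × ((1 + 0.03/12)^84 − 1) / (0.03/12)
FV = $1,000.00 × 93.341920
FV = $93,341.92

FV = PMT × ((1+r)^n - 1)/r = $93,341.92


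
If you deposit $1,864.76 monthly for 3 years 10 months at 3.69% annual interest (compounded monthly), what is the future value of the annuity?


Future value of an ordinary annuity: FV = PMT × ((1 + r)^n − 1) / r
Monthly rate r = 0.0369/12 = 0.003075, n = 46
FV = $1,864.76 × ((1 + 0.0369/12)^46 − 1) / (0.0369/12)
FV = $1,864.76 × 49.331031
FV = $91,990.53

FV = PMT × ((1+r)^n - 1)/r = $91,990.53


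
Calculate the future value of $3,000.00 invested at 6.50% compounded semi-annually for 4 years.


Compound interest formula: A = P(1 + r/n)^(nt)
A = $3,000.00 × (1 + 0.065/2)^(2 × 4)
Growth factor: (1 + 0.065/2)^8 = 1.291578
A = $3,000.00 × 1.291578
A = $3,874.73

A = P(1 + r/n)^(nt) = $3,874.73


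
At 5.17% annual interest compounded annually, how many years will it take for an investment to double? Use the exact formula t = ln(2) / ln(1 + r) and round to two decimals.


Doubling condition: (1 + r)^t = 2
Take ln of both sides: t × ln(1 + r) = ln(2)
t = ln(2) / ln(1 + r)
t = 0.693147 / 0.050408
t = 13.75

t = ln(2) / ln(1 + r) = 13.75 years


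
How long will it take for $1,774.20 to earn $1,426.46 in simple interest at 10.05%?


Rearrange the simple interest formula for t:
I = P × r × t  ⇒  t = I / (P × r)
t = $1,426.46 / ($1,774.20 × 0.1005)
t = 8

t = I/(P×r) = 8 years


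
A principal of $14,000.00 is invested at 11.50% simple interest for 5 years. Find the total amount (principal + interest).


Total amount formula: A = P(1 + rt) = P + P·r·t
Interest: I = P × r × t = $14,000.00 × 0.115 × 5 = $8,050.00
A = P + I = $14,000.00 + $8,050.00 = $22,050.00

A = P + I = P(1 + rt) = $22,050.00


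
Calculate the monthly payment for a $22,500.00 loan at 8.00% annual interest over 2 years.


Loan payment formula: PMT = PV × r / (1 − (1 + r)^(−n))
Monthly rate r = 0.08/12 ≈ 0.00666667, n = 24 months
Denominator: 1 − (1 + 0.08/12)^(−24) = 0.147404
PMT = $22,500.00 × (0.08/12) / 0.147404
PMT = $1,017.61 per month

PMT = PV × r / (1-(1+r)^(-n)) = $1,017.61/month


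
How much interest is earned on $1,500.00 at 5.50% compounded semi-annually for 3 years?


Compound interest earned = final amount − principal.
A = P(1 + r/n)^(nt) = $1,500.00 × (1 + 0.055/2)^(2 × 3) = $1,765.15
Interest = A − P = $1,765.15 − $1,500.00 = $265.15

Interest = A - P = $265.15


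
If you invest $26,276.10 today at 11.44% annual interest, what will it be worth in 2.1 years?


Future value formula: FV = PV × (1 + r)^t
FV = $26,276.10 × (1 + 0.1144)^2.1
FV = $26,276.10 × 1.255412
FV = $32,987.33

FV = PV × (1 + r)^t = $32,987.33


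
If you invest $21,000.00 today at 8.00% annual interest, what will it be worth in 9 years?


Future value formula: FV = PV × (1 + r)^t
FV = $21,000.00 × (1 + 0.08)^9
FV = $21,000.00 × 1.9990046
FV = $41,979.10

FV = PV × (1 + r)^t = $41,979.10


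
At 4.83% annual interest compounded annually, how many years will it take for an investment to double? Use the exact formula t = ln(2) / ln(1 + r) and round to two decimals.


Doubling condition: (1 + r)^t = 2
Take ln of both sides: t × ln(1 + r) = ln(2)
t = ln(2) / ln(1 + r)
t = 0.693147 / 0.047170
t = 14.69

t = ln(2) / ln(1 + r) = 14.69 years


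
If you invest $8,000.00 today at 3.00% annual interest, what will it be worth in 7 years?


Future value formula: FV = PV × (1 + r)^t
FV = $8,000.00 × (1 + 0.03)^7
FV = $8,000.00 × 1.229874
FV = $9,838.99

FV = PV × (1 + r)^t = $9,838.99


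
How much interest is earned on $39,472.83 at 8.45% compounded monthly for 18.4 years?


Compound interest earned = final amount − principal.
A = P(1 + r/n)^(nt) = $39,472.83 × (1 + 0.0845/12)^(12 × 18.4) = $185,854.47
Interest = A − P = $185,854.47 − $39,472.83 = $146,381.64

Interest = A - P = $146,381.64


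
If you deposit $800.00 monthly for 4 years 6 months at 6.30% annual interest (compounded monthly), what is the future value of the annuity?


Future value of an ordinary annuity: FV = PMT × ((1 + r)^n − 1) / r
Monthly rate r = 0.063/12 = 0.00525, n = 54
FV = $800.00 × ((1 + 0.063/12)^54 − 1) / (0.063/12)
FV = $800.00 × 62.244682
FV = $49,795.75

FV = PMT × ((1+r)^n - 1)/r = $49,795.75


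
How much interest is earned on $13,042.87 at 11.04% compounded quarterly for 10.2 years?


Compound interest earned = final amount − principal.
A = P(1 + r/n)^(nt) = $13,042.87 × (1 + 0.1104/4)^(4 × 10.2) = $39,609.22
Interest = A − P = $39,609.22 − $13,042.87 = $26,566.35

Interest = A - P = $26,566.35


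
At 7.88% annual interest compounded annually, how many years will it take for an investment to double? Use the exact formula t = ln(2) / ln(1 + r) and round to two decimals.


Doubling condition: (1 + r)^t = 2
Take ln of both sides: t × ln(1 + r) = ln(2)
t = ln(2) / ln(1 + r)
t = 0.693147 / 0.075849
t = 9.14

t = ln(2) / ln(1 + r) = 9.14 years


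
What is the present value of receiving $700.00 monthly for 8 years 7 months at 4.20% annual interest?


Present value of an ordinary annuity: PV = PMT × (1 − (1 + r)^(−n)) / r
Monthly rate r = 0.042/12 = 0.0035, n = 103
PV = $700.00 × (1 − (1 + 0.042/12)^(−103)) / (0.042/12)
PV = $700.00 × 86.352395
PV = $60,446.68

PV = PMT × (1-(1+r)^(-n))/r = $60,446.68


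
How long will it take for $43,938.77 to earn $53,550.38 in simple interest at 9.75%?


Rearrange the simple interest formula for t:
I = P × r × t  ⇒  t = I / (P × r)
t = $53,550.38 / ($43,938.77 × 0.0975)
t = 12.5

t = I/(P×r) = 12.5 years


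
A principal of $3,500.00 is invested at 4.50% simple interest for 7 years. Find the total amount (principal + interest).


Total amount formula: A = P(1 + rt) = P + P·r·t
Interest: I = P × r × t = $3,500.00 × 0.045 × 7 = $1,102.50
A = P + I = $3,500.00 + $1,102.50 = $4,602.50

A = P + I = P(1 + rt) = $4,602.50


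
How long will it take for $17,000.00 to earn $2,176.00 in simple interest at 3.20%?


Rearrange the simple interest formula for t:
I = P × r × t  ⇒  t = I / (P × r)
t = $2,176.00 / ($17,000.00 × 0.032)
t = 4

t = I/(P×r) = 4 years


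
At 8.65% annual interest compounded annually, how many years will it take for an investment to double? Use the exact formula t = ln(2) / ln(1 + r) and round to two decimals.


Doubling condition: (1 + r)^t = 2
Take ln of both sides: t × ln(1 + r) = ln(2)
t = ln(2) / ln(1 + r)
t = 0.693147 / 0.0829615
t = 8.36

t = ln(2) / ln(1 + r) = 8.36 years


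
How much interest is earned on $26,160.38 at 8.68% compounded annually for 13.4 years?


Compound interest earned = final amount − principal.
A = P(1 + r/n)^(nt) = $26,160.38 × (1 + 0.0868/1)^(1 × 13.4) = $79,808.49
Interest = A − P = $79,808.49 − $26,160.38 = $53,648.11

Interest = A - P = $53,648.11


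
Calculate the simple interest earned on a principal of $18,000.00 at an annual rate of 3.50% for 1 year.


Simple interest formula: I = P × r × t
I = $18,000.00 × 0.035 × 1
I = $630.00

I = P × r × t = $630.00


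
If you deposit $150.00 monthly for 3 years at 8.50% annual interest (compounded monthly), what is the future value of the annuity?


Future value of an ordinary annuity: FV = PMT × ((1 + r)^n − 1) / r
Monthly rate r = 0.085/12 ≈ 0.00708333, n = 36
FV = $150.00 × ((1 + 0.085/12)^36 − 1) / (0.085/12)
FV = $150.00 × 40.842659
FV = $6,126.40

FV = PMT × ((1+r)^n - 1)/r = $6,126.40


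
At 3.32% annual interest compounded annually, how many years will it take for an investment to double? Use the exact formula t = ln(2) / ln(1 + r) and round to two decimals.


Doubling condition: (1 + r)^t = 2
Take ln of both sides: t × ln(1 + r) = ln(2)
t = ln(2) / ln(1 + r)
t = 0.693147 / 0.032661
t = 21.22

t = ln(2) / ln(1 + r) = 21.22 years


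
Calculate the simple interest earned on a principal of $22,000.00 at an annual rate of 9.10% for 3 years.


Simple interest formula: I = P × r × t
I = $22,000.00 × 0.091 × 3
I = $6,006.00

I = P × r × t = $6,006.00


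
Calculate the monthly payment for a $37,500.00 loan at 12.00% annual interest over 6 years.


Loan payment formula: PMT = PV × r / (1 − (1 + r)^(−n))
Monthly rate r = 0.12/12 = 0.01, n = 72 months
Denominator: 1 − (1 + 0.12/12)^(−72) = 0.511504
PMT = $37,500.00 × (0.12/12) / 0.511504
PMT = $733.13 per month

PMT = PV × r / (1-(1+r)^(-n)) = $733.13/month


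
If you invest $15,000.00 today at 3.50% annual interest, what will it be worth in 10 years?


Future value formula: FV = PV × (1 + r)^t
FV = $15,000.00 × (1 + 0.035)^10
FV = $15,000.00 × 1.4105988
FV = $21,158.98

FV = PV × (1 + r)^t = $21,158.98


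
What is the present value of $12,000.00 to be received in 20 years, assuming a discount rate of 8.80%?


Present value formula: PV = FV / (1 + r)^t
PV = $12,000.00 / (1 + 0.088)^20
PV = $12,000.00 / 5.402290
PV = $2,221.28

PV = FV / (1 + r)^t = $2,221.28


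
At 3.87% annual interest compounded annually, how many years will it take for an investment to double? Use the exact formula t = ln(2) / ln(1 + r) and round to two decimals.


Doubling condition: (1 + r)^t = 2
Take ln of both sides: t × ln(1 + r) = ln(2)
t = ln(2) / ln(1 + r)
t = 0.693147 / 0.037970
t = 18.26

t = ln(2) / ln(1 + r) = 18.26 years


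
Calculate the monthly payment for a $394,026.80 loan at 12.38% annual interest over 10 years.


Loan payment formula: PMT = PV × r / (1 − (1 + r)^(−n))
Monthly rate r = 0.1238/12 ≈ 0.01031667, n = 120 months
Denominator: 1 − (1 + 0.1238/12)^(−120) = 0.708192
PMT = $394,026.80 × (0.1238/12) / 0.708192
PMT = $5,740.03 per month

PMT = PV × r / (1-(1+r)^(-n)) = $5,740.03/month


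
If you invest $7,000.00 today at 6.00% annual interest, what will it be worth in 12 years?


Future value formula: FV = PV × (1 + r)^t
FV = $7,000.00 × (1 + 0.06)^12
FV = $7,000.00 × 2.0121965
FV = $14,085.38

FV = PV × (1 + r)^t = $14,085.38
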